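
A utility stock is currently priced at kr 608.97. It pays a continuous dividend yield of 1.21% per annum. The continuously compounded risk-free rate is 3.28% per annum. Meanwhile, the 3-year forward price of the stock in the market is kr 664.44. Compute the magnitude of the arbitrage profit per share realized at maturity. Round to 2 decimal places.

Fair forward: F* = S·e^(carry·T), with carry = (r − q) = 0.0328 − 0.0121 = 0.0207
F* = 608.97 · e^(0.0207 × 3) = 608.97 · e^0.062100 = 608.97 × 1.064069 = kr 647.9861
Market kr 664.44 > fair kr 647.9861: forward overpriced → cash-and-carry (buy spot, short the forward).
At maturity, profit = |F_mkt − F*| = |664.44 − 647.9861| = kr 16.45 per share

kr 16.45 per share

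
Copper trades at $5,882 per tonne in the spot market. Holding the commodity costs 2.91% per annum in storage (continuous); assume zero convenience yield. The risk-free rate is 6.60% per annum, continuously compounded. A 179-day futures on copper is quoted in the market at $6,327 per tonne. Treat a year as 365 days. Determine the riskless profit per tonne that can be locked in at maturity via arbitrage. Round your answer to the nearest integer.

Fair futures: F* = S·e^(carry·T), with carry = (r + u) = 0.0660 + 0.0291 = 0.0951
F* = 5882 · e^(0.0951 × 179/365) = 5882 · e^0.046638 = 5882 × 1.047743 = $6162.8243
Market $6327 > fair $6162.8243: forward overpriced → cash-and-carry (buy spot, short the forward).
At maturity, profit = |F_mkt − F*| = |6327 − 6162.8243| = $164 per tonne

$164 per tonne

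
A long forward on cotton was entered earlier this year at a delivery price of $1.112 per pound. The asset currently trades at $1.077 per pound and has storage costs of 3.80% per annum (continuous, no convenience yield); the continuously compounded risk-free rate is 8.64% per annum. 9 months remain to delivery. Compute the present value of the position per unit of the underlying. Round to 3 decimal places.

$0.066 per pound

Current fair forward for the remaining 9 months: F = S·e^((r + u)·T), (r + u) = 0.0864 + 0.0380 = 0.1244
F = 1.077 · e^(0.1244 × 9/12) = 1.077 × 1.097791 = 1.1823
Value of long forward = (F − K)·e^(−rT) = (1.1823 − 1.112) · e^(−0.0864·9/12)
= 0.0703 × 0.937255 = 0.066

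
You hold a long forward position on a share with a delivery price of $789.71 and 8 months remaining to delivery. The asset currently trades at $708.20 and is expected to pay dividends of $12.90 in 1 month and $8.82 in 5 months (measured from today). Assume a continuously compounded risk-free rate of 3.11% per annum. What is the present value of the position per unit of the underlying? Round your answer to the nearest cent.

PV(remaining dividends) I = 12.90·e^(−0.0311·1/12) + 8.82·e^(−0.0311·5/12) = 21.5731
Current forward F = (S − I)·e^(rT) = (708.20 − 21.5731)·e^(0.0311·8/12) = 686.6269 × 1.020950 = 701.0117
Value (long) = (F − K)·e^(−rT) = (701.0117 − 789.71) × 0.979480 = -86.8782
Value = -$86.88

-$86.88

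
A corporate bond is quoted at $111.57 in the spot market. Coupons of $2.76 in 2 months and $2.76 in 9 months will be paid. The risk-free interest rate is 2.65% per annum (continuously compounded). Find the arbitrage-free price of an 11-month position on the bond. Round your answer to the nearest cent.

PV(coupons) I = 2.76·e^(−0.0265·2/12) + 2.76·e^(−0.0265·9/12)
I = 2.7478 + 2.7057 = 5.4535
F = (S − I)·e^(rT) = (111.57 − 5.4535) · e^(0.0265·11/12)
= 106.1165 · e^0.024292 = 106.1165 × 1.024589 = $108.73

$108.73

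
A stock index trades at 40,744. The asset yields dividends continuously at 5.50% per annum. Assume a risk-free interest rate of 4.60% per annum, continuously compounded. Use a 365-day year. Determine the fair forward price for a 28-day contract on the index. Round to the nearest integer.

40,716

F = S·e^((r − q)T) = 40744 · e^((0.0460 − 0.0550) × 28/365)
= 40744 · e^-0.000690 = 40744 × 0.999310
F = 40,716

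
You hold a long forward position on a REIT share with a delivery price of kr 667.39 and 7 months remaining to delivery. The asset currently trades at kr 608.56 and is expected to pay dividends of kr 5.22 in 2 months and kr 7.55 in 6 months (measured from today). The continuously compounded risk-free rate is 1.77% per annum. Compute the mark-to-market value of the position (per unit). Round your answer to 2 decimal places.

PV(remaining dividends) I = 5.22·e^(−0.0177·2/12) + 7.55·e^(−0.0177·6/12) = 12.6881
Current forward F = (S − I)·e^(rT) = (608.56 − 12.6881)·e^(0.0177·7/12) = 595.8719 × 1.010378 = 602.0559
Value (long) = (F − K)·e^(−rT) = (602.0559 − 667.39) × 0.989728 = -64.6630
Value = -kr 64.66

-kr 64.66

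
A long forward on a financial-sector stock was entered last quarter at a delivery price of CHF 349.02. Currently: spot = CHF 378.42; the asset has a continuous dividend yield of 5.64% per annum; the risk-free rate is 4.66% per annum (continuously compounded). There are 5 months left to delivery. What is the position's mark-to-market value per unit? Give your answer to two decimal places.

Current fair forward for the remaining 5 months: F = S·e^((r − q)·T), (r − q) = 0.0466 − 0.0564 = -0.0098
F = 378.42 · e^(-0.0098 × 5/12) = 378.42 × 0.995925 = 376.8779
Value of long forward = (F − K)·e^(−rT) = (376.8779 − 349.02) · e^(−0.0466·5/12)
= 27.8579 × 0.980771 = 27.32

CHF 27.32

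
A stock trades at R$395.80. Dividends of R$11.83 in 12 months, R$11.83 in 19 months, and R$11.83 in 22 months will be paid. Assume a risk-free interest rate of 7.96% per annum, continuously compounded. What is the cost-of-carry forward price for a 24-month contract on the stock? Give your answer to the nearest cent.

PV(dividends) I = 11.83·e^(−0.0796·12/12) + 11.83·e^(−0.0796·19/12) + 11.83·e^(−0.0796·22/12)
I = 10.9248 + 10.4292 + 10.2237 = 31.5777
F = (S − I)·e^(rT) = (395.80 − 31.5777) · e^(0.0796·24/12)
= 364.2223 · e^0.159200 = 364.2223 × 1.172572 = R$427.08

R$427.08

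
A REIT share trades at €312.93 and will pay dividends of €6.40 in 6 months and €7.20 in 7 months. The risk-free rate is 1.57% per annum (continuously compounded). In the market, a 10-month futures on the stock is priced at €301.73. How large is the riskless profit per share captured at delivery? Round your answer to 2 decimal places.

€1.66 per share

PV(dividends) I = 6.40·e^(−0.0157·6/12) + 7.20·e^(−0.0157·7/12) = 13.4843
Fair futures F* = (S − I)·e^(rT) = (312.93 − 13.4843)·e^0.013083 = 299.4457 × 1.013169 = 303.3891
Market €301.73 < fair 303.3891: forward underpriced → reverse cash-and-carry (short the stock, invest proceeds at r, pay the dividends, go long the forward).
Profit at T = |F_mkt − F*| = |301.73 − 303.3891| = €1.66 per share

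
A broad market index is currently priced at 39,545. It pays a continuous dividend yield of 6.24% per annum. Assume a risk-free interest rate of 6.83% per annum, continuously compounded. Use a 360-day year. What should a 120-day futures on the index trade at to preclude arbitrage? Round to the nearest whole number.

39,623

F = S·e^((r − q)T) = 39545 · e^((0.0683 − 0.0624) × 120/360)
= 39545 · e^0.001967 = 39545 × 1.001969
F = 39,623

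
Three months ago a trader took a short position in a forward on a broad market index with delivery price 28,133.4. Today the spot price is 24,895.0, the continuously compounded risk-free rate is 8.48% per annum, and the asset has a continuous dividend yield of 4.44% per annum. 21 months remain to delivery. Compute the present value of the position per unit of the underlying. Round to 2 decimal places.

1219.52

Current fair forward for the remaining 21 months: F = S·e^((r − q)·T), (r − q) = 0.0848 − 0.0444 = 0.0404
F = 24895.0 · e^(0.0404 × 21/12) = 24895.0 × 1.07325920 = 26718.7878
Value of long forward = (F − K)·e^(−rT) = (26718.7878 − 28133.4) · e^(−0.0848·21/12)
= -1414.6122 × 0.86208621 = -1219.52
Short position value = −(long value) = 1219.52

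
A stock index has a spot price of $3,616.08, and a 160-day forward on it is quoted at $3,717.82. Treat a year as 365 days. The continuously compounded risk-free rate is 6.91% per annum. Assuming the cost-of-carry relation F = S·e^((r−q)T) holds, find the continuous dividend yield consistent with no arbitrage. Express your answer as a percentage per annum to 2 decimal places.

From F = S·e^((r−q)T): (r − q) = ln(F/S)/T
ln(3717.82/3616.08) = ln(1.028135) = 0.027746
(r − q) = 0.027746 / (160/365) = 0.063296
q = r − ln(F/S)/T = 0.0691 − 0.063296 = 0.005804
q = 0.58%

0.58%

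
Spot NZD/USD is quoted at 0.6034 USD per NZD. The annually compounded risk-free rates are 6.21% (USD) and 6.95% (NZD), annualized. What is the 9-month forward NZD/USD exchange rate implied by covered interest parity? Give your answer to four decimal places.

By covered interest parity, F = S · (1+r_USD)^T / (1+r_NZD)^T
= 0.6034 × 1.046223 / 1.051685 = 0.6034 × 0.994806
F = 0.6003 USD per NZD

0.6003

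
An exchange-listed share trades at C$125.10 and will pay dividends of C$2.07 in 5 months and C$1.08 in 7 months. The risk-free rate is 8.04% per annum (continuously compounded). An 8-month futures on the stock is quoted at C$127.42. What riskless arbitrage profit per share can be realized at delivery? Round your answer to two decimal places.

PV(dividends) I = 2.07·e^(−0.0804·5/12) + 1.08·e^(−0.0804·7/12) = 3.0323
Fair futures F* = (S − I)·e^(rT) = (125.10 − 3.0323)·e^0.053600 = 122.0677 × 1.055062 = 128.7890
Market C$127.42 < fair 128.7890: forward underpriced → reverse cash-and-carry (short the stock, invest proceeds at r, pay the dividends, go long the forward).
Profit at T = |F_mkt − F*| = |127.42 − 128.7890| = C$1.37 per share

C$1.37 per share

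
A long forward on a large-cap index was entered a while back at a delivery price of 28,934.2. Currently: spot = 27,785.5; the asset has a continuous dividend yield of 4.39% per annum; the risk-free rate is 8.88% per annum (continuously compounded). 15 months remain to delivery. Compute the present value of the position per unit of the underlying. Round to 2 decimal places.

Current fair forward for the remaining 15 months: F = S·e^((r − q)·T), (r − q) = 0.0888 − 0.0439 = 0.0449
F = 27785.5 · e^(0.0449 × 15/12) = 27785.5 × 1.05772989 = 29389.5539
Value of long forward = (F − K)·e^(−rT) = (29389.5539 − 28934.2) · e^(−0.0888·15/12)
= 455.3539 × 0.89493875 = 407.51

407.51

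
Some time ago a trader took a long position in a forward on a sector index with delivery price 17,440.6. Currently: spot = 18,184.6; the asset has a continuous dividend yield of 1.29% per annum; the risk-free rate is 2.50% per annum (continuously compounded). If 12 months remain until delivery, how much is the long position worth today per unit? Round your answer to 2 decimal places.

Current fair forward for the remaining 12 months: F = S·e^((r − q)·T), (r − q) = 0.0250 − 0.0129 = 0.0121
F = 18184.6 · e^(0.0121 × 12/12) = 18184.6 × 1.01217350 = 18405.9702
Value of long forward = (F − K)·e^(−rT) = (18405.9702 − 17440.6) · e^(−0.0250·12/12)
= 965.3702 × 0.97530991 = 941.54

941.54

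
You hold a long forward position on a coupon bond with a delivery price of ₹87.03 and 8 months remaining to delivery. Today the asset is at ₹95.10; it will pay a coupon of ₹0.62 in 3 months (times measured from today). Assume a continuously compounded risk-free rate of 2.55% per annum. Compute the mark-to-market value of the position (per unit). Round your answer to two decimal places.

PV(remaining coupons) I = 0.62·e^(−0.0255·3/12) = 0.6161
Current forward F = (S − I)·e^(rT) = (95.10 − 0.6161)·e^(0.0255·8/12) = 94.4839 × 1.017145 = 96.1038
Value (long) = (F − K)·e^(−rT) = (96.1038 − 87.03) × 0.983144 = 8.9209
Value = ₹8.92

₹8.92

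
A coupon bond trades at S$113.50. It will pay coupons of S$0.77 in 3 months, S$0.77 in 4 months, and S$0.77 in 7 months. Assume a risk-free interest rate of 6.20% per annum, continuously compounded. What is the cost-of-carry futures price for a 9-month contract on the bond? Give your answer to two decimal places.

PV(coupons) I = 0.77·e^(−0.0620·3/12) + 0.77·e^(−0.0620·4/12) + 0.77·e^(−0.0620·7/12)
I = 0.7582 + 0.7542 + 0.7426 = 2.2550
F = (S − I)·e^(rT) = (113.50 − 2.2550) · e^(0.0620·9/12)
= 111.2450 · e^0.046500 = 111.2450 × 1.047598 = S$116.54

S$116.54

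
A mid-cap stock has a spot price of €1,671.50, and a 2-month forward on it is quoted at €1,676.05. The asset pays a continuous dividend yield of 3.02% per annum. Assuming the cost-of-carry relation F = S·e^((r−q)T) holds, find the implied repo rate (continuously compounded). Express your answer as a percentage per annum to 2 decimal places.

From F = S·e^((r−q)T): (r − q) = ln(F/S)/T
ln(1676.05/1671.50) = ln(1.002722) = 0.002718
(r − q) = 0.002718 / (2/12) = 0.016308
r = ln(F/S)/T + q = 0.016308 + 0.0302 = 0.046508
r = 4.65%

4.65%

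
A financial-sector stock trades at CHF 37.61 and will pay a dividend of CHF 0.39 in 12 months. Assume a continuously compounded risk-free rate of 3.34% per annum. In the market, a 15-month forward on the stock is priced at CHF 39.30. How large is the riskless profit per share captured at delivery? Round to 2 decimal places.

CHF 0.48 per share

PV(dividends) I = 0.39·e^(−0.0334·12/12) = 0.3772
Fair forward F* = (S − I)·e^(rT) = (37.61 − 0.3772)·e^0.041750 = 37.2328 × 1.042634 = 38.8202
Market CHF 39.30 > fair 38.8202: forward overpriced → cash-and-carry (borrow at r, buy the stock and collect the dividends, short the forward).
Profit at T = |F_mkt − F*| = |39.30 − 38.8202| = CHF 0.48 per share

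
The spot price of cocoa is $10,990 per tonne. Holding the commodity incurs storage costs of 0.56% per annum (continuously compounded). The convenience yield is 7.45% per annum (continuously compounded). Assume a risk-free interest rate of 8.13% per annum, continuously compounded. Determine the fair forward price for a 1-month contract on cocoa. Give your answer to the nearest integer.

Net carry = r + u − y = 0.0813 + 0.0056 − 0.0745 = 0.0124
F = S·e^((r+u−y)T) = 10990 · e^(0.0124 × 1/12) = 10990 · e^0.001033
= 10990 × 1.001034 = $11,001 per tonne

$11,001 per tonne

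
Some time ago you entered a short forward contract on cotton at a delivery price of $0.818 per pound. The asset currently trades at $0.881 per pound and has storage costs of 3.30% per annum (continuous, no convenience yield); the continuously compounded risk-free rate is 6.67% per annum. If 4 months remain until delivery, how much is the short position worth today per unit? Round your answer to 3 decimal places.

Current fair forward for the remaining 4 months: F = S·e^((r + u)·T), (r + u) = 0.0667 + 0.0330 = 0.0997
F = 0.881 · e^(0.0997 × 4/12) = 0.881 × 1.033792 = 0.9108
Value of long forward = (F − K)·e^(−rT) = (0.9108 − 0.818) · e^(−0.0667·4/12)
= 0.0928 × 0.978012 = 0.091
Short position value = −(long value) = -$0.091

-$0.091 per pound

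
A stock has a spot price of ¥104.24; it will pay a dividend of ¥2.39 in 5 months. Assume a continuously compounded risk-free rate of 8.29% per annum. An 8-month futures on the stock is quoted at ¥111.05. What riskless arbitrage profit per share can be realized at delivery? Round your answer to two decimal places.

PV(dividends) I = 2.39·e^(−0.0829·5/12) = 2.3089
Fair futures F* = (S − I)·e^(rT) = (104.24 − 2.3089)·e^0.055267 = 101.9311 × 1.056823 = 107.7231
Market ¥111.05 > fair 107.7231: forward overpriced → cash-and-carry (borrow at r, buy the stock and collect the dividends, short the forward).
Profit at T = |F_mkt − F*| = |111.05 − 107.7231| = ¥3.33 per share

¥3.33 per share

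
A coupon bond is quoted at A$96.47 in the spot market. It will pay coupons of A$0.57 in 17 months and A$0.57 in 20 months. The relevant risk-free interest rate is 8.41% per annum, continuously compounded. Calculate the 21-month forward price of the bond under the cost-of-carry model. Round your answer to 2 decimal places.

A$110.61

PV(coupons) I = 0.57·e^(−0.0841·17/12) + 0.57·e^(−0.0841·20/12)
I = 0.5060 + 0.4955 = 1.0015
F = (S − I)·e^(rT) = (96.47 − 1.0015) · e^(0.0841·21/12)
= 95.4685 · e^0.147175 = 95.4685 × 1.158557 = A$110.61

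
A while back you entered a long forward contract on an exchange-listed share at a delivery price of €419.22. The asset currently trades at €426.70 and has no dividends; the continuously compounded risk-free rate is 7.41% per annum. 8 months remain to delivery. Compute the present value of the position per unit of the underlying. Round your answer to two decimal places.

Current fair forward for the remaining 8 months: F = S·e^(r·T), r = 0.0741
F = 426.70 · e^(0.0741 × 8/12) = 426.70 × 1.050641 = 448.3085
Value of long forward = (F − K)·e^(−rT) = (448.3085 − 419.22) · e^(−0.0741·8/12)
= 29.0885 × 0.951800 = 27.69

€27.69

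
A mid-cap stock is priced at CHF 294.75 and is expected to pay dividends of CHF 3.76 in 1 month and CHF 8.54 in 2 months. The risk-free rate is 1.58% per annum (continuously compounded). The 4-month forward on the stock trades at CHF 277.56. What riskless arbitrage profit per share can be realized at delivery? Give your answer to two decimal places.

CHF 6.41 per share

PV(dividends) I = 3.76·e^(−0.0158·1/12) + 8.54·e^(−0.0158·2/12) = 12.2726
Fair forward F* = (S − I)·e^(rT) = (294.75 − 12.2726)·e^0.005267 = 282.4774 × 1.005281 = 283.9692
Market CHF 277.56 < fair 283.9692: forward underpriced → reverse cash-and-carry (short the stock, invest proceeds at r, pay the dividends, go long the forward).
Profit at T = |F_mkt − F*| = |277.56 − 283.9692| = CHF 6.41 per share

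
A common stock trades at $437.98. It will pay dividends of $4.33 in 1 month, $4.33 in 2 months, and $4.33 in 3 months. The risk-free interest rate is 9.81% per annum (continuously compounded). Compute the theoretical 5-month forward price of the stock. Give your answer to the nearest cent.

PV(dividends) I = 4.33·e^(−0.0981·1/12) + 4.33·e^(−0.0981·2/12) + 4.33·e^(−0.0981·3/12)
I = 4.2947 + 4.2598 + 4.2251 = 12.7796
F = (S − I)·e^(rT) = (437.98 − 12.7796) · e^(0.0981·5/12)
= 425.2004 · e^0.040875 = 425.2004 × 1.041722 = $442.94

$442.94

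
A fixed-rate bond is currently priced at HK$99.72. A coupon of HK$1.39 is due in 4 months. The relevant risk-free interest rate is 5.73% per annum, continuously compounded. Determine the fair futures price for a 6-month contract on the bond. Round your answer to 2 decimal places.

HK$101.21

PV(coupons) I = 1.39·e^(−0.0573·4/12)
I = 1.3637
F = (S − I)·e^(rT) = (99.72 − 1.3637) · e^(0.0573·6/12)
= 98.3563 · e^0.028650 = 98.3563 × 1.029064 = HK$101.21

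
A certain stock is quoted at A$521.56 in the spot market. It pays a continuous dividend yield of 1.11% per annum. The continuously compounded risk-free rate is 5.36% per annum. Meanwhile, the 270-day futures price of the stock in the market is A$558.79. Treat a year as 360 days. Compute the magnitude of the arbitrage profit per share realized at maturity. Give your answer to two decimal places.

Fair futures: F* = S·e^(carry·T), with carry = (r − q) = 0.0536 − 0.0111 = 0.0425
F* = 521.56 · e^(0.0425 × 270/360) = 521.56 · e^0.031875 = 521.56 × 1.032388 = A$538.4523
Market A$558.79 > fair A$538.4523: forward overpriced → cash-and-carry (buy spot, short the forward).
At maturity, profit = |F_mkt − F*| = |558.79 − 538.4523| = A$20.34 per share

A$20.34 per share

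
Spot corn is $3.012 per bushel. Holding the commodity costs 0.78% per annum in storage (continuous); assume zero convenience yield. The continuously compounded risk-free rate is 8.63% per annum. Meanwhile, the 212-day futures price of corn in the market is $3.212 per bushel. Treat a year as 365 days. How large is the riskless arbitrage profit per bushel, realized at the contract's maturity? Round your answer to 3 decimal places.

$0.031 per bushel

Fair futures: F* = S·e^(carry·T), with carry = (r + u) = 0.0863 + 0.0078 = 0.0941
F* = 3.012 · e^(0.0941 × 212/365) = 3.012 · e^0.054655 = 3.012 × 1.056176 = $3.1812
Market $3.212 > fair $3.1812: forward overpriced → cash-and-carry (buy spot, short the forward).
At maturity, profit = |F_mkt − F*| = |3.212 − 3.1812| = $0.031 per bushel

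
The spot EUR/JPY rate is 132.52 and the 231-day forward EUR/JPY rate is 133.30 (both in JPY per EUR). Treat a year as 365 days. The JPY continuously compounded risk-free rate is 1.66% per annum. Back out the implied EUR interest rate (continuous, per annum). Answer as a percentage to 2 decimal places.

0.73%

F = S·e^((r_JPY − r_EUR)T) ⇒ r_EUR = r_JPY − ln(F/S)/T
ln(133.30/132.52) = 0.005869; /(231/365) = 0.009274
r_EUR = 0.0166 − 0.009274 = 0.007326
r_EUR = 0.73%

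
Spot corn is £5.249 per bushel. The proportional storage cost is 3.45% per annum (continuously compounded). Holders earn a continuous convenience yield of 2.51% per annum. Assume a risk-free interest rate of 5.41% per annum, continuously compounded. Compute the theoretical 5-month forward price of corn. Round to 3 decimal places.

Net carry = r + u − y = 0.0541 + 0.0345 − 0.0251 = 0.0635
F = S·e^((r+u−y)T) = 5.249 · e^(0.0635 × 5/12) = 5.249 · e^0.026458
= 5.249 × 1.026811 = £5.390 per bushel

£5.390 per bushel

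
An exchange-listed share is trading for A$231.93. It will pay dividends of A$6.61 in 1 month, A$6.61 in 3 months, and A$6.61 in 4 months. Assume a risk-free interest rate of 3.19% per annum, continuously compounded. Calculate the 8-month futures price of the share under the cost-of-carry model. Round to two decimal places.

PV(dividends) I = 6.61·e^(−0.0319·1/12) + 6.61·e^(−0.0319·3/12) + 6.61·e^(−0.0319·4/12)
I = 6.5925 + 6.5575 + 6.5401 = 19.6901
F = (S − I)·e^(rT) = (231.93 − 19.6901) · e^(0.0319·8/12)
= 212.2399 · e^0.021267 = 212.2399 × 1.021495 = A$216.80

A$216.80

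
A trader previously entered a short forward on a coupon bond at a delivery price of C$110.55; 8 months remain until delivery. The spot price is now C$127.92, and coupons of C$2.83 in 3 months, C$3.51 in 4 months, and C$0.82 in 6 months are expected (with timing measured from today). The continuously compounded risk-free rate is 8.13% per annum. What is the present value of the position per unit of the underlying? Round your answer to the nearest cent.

PV(remaining coupons) I = 2.83·e^(−0.0813·3/12) + 3.51·e^(−0.0813·4/12) + 0.82·e^(−0.0813·6/12) = 6.9766
Current forward F = (S − I)·e^(rT) = (127.92 − 6.9766)·e^(0.0813·8/12) = 120.9434 × 1.055696 = 127.6795
Value (long) = (F − K)·e^(−rT) = (127.6795 − 110.55) × 0.947243 = 16.2258
Short position value = −(long value) = -C$16.23

-C$16.23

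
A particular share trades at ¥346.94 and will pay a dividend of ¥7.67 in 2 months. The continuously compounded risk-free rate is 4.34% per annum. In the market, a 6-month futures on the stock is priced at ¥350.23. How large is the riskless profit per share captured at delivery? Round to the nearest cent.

¥3.46 per share

PV(dividends) I = 7.67·e^(−0.0434·2/12) = 7.6147
Fair futures F* = (S − I)·e^(rT) = (346.94 − 7.6147)·e^0.021700 = 339.3253 × 1.021937 = 346.7691
Market ¥350.23 > fair 346.7691: forward overpriced → cash-and-carry (borrow at r, buy the stock and collect the dividends, short the forward).
Profit at T = |F_mkt − F*| = |350.23 − 346.7691| = ¥3.46 per share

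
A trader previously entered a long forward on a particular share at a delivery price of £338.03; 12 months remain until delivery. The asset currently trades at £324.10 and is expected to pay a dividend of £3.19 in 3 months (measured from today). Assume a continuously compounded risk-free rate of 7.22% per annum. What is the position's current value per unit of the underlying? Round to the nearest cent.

£6.48

PV(remaining dividends) I = 3.19·e^(−0.0722·3/12) = 3.1329
Current forward F = (S − I)·e^(rT) = (324.10 − 3.1329)·e^(0.0722·12/12) = 320.9671 × 1.074870 = 344.9979
Value (long) = (F − K)·e^(−rT) = (344.9979 − 338.03) × 0.930345 = 6.4826
Value = £6.48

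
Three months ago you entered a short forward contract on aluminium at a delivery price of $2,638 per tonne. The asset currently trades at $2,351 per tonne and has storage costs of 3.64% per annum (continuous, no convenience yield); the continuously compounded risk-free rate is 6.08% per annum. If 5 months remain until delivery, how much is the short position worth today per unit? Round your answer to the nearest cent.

Current fair forward for the remaining 5 months: F = S·e^((r + u)·T), (r + u) = 0.0608 + 0.0364 = 0.0972
F = 2351 · e^(0.0972 × 5/12) = 2351 × 1.04133131 = 2448.1699
Value of long forward = (F − K)·e^(−rT) = (2448.1699 − 2638) · e^(−0.0608·5/12)
= -189.8301 × 0.97498486 = -185.08
Short position value = −(long value) = $185.08

$185.08 per tonne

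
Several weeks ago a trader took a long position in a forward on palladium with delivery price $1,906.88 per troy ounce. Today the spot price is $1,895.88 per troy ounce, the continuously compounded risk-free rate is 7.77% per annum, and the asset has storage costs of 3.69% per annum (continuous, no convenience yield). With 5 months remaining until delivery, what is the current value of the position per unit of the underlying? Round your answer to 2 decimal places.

$79.12 per troy ounce

Current fair forward for the remaining 5 months: F = S·e^((r + u)·T), (r + u) = 0.0777 + 0.0369 = 0.1146
F = 1895.88 · e^(0.1146 × 5/12) = 1895.88 × 1.04890840 = 1988.6045
Value of long forward = (F − K)·e^(−rT) = (1988.6045 − 1906.88) · e^(−0.0777·5/12)
= 81.7245 × 0.96814346 = 79.12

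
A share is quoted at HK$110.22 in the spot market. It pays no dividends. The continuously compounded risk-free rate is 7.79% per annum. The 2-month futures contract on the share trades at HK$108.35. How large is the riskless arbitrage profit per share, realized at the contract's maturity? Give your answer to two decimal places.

Fair futures: F* = S·e^(carry·T), with carry = r = 0.0779
F* = 110.22 · e^(0.0779 × 2/12) = 110.22 · e^0.012983 = 110.22 × 1.013068 = HK$111.6604
Market HK$108.35 < fair HK$111.6604: forward underpriced → reverse cash-and-carry (short spot, go long the forward).
At maturity, profit = |F_mkt − F*| = |108.35 − 111.6604| = HK$3.31 per share

HK$3.31 per share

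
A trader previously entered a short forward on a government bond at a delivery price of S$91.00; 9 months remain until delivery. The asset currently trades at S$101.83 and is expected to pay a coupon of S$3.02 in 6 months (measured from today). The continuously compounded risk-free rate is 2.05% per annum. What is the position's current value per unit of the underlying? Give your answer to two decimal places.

-S$9.23

PV(remaining coupons) I = 3.02·e^(−0.0205·6/12) = 2.9892
Current forward F = (S − I)·e^(rT) = (101.83 − 2.9892)·e^(0.0205·9/12) = 98.8408 × 1.015494 = 100.3722
Value (long) = (F − K)·e^(−rT) = (100.3722 − 91.00) × 0.984743 = 9.2292
Short position value = −(long value) = -S$9.23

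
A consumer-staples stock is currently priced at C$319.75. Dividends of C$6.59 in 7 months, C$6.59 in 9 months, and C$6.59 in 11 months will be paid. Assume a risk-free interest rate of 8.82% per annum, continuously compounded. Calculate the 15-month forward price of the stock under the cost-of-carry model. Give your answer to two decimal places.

PV(dividends) I = 6.59·e^(−0.0882·7/12) + 6.59·e^(−0.0882·9/12) + 6.59·e^(−0.0882·11/12)
I = 6.2595 + 6.1682 + 6.0782 = 18.5059
F = (S − I)·e^(rT) = (319.75 − 18.5059) · e^(0.0882·15/12)
= 301.2441 · e^0.110250 = 301.2441 × 1.116557 = C$336.36

C$336.36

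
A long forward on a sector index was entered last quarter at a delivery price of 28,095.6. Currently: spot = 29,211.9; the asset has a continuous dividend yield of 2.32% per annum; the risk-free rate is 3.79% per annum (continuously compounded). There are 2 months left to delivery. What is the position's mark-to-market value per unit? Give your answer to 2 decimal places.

Current fair forward for the remaining 2 months: F = S·e^((r − q)·T), (r − q) = 0.0379 − 0.0232 = 0.0147
F = 29211.9 · e^(0.0147 × 2/12) = 29211.9 × 1.00245300 = 29283.5568
Value of long forward = (F − K)·e^(−rT) = (29283.5568 − 28095.6) · e^(−0.0379·2/12)
= 1187.9568 × 0.99370324 = 1180.48

1180.48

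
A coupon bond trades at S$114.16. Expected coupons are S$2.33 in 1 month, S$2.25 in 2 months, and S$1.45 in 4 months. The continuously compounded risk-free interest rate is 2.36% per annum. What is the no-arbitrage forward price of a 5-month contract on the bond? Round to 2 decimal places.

S$109.22

PV(coupons) I = 2.33·e^(−0.0236·1/12) + 2.25·e^(−0.0236·2/12) + 1.45·e^(−0.0236·4/12)
I = 2.3254 + 2.2412 + 1.4386 = 6.0052
F = (S − I)·e^(rT) = (114.16 − 6.0052) · e^(0.0236·5/12)
= 108.1548 · e^0.009833 = 108.1548 × 1.009882 = S$109.22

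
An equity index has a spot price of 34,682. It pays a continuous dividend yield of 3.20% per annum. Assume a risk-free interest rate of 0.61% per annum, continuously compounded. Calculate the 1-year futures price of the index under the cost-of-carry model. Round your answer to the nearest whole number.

F = S·e^((r − q)T) = 34682 · e^((0.0061 − 0.0320) × 1)
= 34682 · e^-0.025900 = 34682 × 0.974433
F = 33,795

33,795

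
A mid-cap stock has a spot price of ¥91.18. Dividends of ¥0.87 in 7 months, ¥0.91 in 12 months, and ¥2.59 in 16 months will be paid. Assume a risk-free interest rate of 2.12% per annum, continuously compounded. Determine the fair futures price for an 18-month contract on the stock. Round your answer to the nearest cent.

¥89.72

PV(dividends) I = 0.87·e^(−0.0212·7/12) + 0.91·e^(−0.0212·12/12) + 2.59·e^(−0.0212·16/12)
I = 0.8593 + 0.8909 + 2.5178 = 4.2680
F = (S − I)·e^(rT) = (91.18 − 4.2680) · e^(0.0212·18/12)
= 86.9120 · e^0.031800 = 86.9120 × 1.032311 = ¥89.72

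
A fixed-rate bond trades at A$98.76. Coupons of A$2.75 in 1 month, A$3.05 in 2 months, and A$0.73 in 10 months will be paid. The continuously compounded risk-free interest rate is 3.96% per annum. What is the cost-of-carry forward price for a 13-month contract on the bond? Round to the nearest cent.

PV(coupons) I = 2.75·e^(−0.0396·1/12) + 3.05·e^(−0.0396·2/12) + 0.73·e^(−0.0396·10/12)
I = 2.7409 + 3.0299 + 0.7063 = 6.4771
F = (S − I)·e^(rT) = (98.76 − 6.4771) · e^(0.0396·13/12)
= 92.2829 · e^0.042900 = 92.2829 × 1.043834 = A$96.33

A$96.33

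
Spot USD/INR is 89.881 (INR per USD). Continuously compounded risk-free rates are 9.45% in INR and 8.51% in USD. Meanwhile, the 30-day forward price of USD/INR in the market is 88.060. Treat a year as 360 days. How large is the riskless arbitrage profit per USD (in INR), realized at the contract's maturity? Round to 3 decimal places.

Fair forward: F* = S·e^(carry·T), with carry = (r_INR − r_USD) = 0.0945 − 0.0851 = 0.0094
F* = 89.881 · e^(0.0094 × 30/360) = 89.881 · e^0.000783 = 89.881 × 1.000783 = 89.9514
Market 88.060 < fair 89.9514: forward underpriced → reverse cash-and-carry (short spot, go long the forward).
At maturity, profit = |F_mkt − F*| = |88.060 − 89.9514| = 1.891 per USD (in INR)

1.891 per USD (in INR)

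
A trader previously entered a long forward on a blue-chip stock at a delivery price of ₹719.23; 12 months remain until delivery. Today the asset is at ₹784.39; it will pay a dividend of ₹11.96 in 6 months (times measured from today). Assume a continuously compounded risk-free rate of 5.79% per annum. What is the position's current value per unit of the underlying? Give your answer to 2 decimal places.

PV(remaining dividends) I = 11.96·e^(−0.0579·6/12) = 11.6187
Current forward F = (S − I)·e^(rT) = (784.39 − 11.6187)·e^(0.0579·12/12) = 772.7713 × 1.059609 = 818.8354
Value (long) = (F − K)·e^(−rT) = (818.8354 − 719.23) × 0.943744 = 94.0020
Value = ₹94.00

₹94.00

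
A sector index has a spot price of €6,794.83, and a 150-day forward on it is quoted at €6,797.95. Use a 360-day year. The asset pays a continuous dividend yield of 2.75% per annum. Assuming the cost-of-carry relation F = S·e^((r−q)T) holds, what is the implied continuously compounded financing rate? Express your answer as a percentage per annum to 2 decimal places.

2.86%

From F = S·e^((r−q)T): (r − q) = ln(F/S)/T
ln(6797.95/6794.83) = ln(1.000459) = 0.000459
(r − q) = 0.000459 / (150/360) = 0.001102
r = ln(F/S)/T + q = 0.001102 + 0.0275 = 0.028602
r = 2.86%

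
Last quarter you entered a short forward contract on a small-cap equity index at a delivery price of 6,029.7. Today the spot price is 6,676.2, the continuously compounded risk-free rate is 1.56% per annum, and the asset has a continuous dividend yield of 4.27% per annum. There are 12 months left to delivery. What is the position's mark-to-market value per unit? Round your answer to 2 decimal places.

Current fair forward for the remaining 12 months: F = S·e^((r − q)·T), (r − q) = 0.0156 − 0.0427 = -0.0271
F = 6676.2 · e^(-0.0271 × 12/12) = 6676.2 × 0.97326391 = 6497.7045
Value of long forward = (F − K)·e^(−rT) = (6497.7045 − 6029.7) · e^(−0.0156·12/12)
= 468.0045 × 0.98452105 = 460.76
Short position value = −(long value) = -460.76

-460.76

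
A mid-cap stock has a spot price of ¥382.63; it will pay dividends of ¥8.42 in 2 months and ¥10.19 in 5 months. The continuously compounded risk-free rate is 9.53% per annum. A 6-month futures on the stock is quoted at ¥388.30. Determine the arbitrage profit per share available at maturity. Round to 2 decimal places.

PV(dividends) I = 8.42·e^(−0.0953·2/12) + 10.19·e^(−0.0953·5/12) = 18.0806
Fair futures F* = (S − I)·e^(rT) = (382.63 − 18.0806)·e^0.047650 = 364.5494 × 1.048804 = 382.3409
Market ¥388.30 > fair 382.3409: forward overpriced → cash-and-carry (borrow at r, buy the stock and collect the dividends, short the forward).
Profit at T = |F_mkt − F*| = |388.30 − 382.3409| = ¥5.96 per share

¥5.96 per share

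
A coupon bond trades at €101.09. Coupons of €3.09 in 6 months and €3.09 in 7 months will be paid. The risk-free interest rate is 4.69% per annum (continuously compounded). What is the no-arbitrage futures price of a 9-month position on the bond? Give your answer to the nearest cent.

€98.47

PV(coupons) I = 3.09·e^(−0.0469·6/12) + 3.09·e^(−0.0469·7/12)
I = 3.0184 + 3.0066 = 6.0250
F = (S − I)·e^(rT) = (101.09 − 6.0250) · e^(0.0469·9/12)
= 95.0650 · e^0.035175 = 95.0650 × 1.035801 = €98.47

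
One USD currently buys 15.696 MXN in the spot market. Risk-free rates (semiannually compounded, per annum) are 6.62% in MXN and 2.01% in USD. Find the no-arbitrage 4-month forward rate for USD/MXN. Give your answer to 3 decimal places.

By covered interest parity, F = S · (1+r_MXN/2)^(2T) / (1+r_USD/2)^(2T)
= 15.696 × 1.021947 / 1.006689 = 15.696 × 1.015157
F = 15.934 MXN per USD

15.934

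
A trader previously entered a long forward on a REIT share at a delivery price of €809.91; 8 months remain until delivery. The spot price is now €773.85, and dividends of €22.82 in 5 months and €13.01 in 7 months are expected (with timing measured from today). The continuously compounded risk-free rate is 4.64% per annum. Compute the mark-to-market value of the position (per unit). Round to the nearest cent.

-€46.44

PV(remaining dividends) I = 22.82·e^(−0.0464·5/12) + 13.01·e^(−0.0464·7/12) = 35.0456
Current forward F = (S − I)·e^(rT) = (773.85 − 35.0456)·e^(0.0464·8/12) = 738.8044 × 1.031417 = 762.0154
Value (long) = (F − K)·e^(−rT) = (762.0154 − 809.91) × 0.969540 = -46.4357
Value = -€46.44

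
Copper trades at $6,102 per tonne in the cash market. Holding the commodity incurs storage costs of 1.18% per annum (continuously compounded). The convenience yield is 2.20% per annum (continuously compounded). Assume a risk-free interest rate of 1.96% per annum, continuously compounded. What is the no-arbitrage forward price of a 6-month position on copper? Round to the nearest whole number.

$6,131 per tonne

Net carry = r + u − y = 0.0196 + 0.0118 − 0.0220 = 0.0094
F = S·e^((r+u−y)T) = 6102 · e^(0.0094 × 6/12) = 6102 · e^0.004700
= 6102 × 1.004711 = $6,131 per tonne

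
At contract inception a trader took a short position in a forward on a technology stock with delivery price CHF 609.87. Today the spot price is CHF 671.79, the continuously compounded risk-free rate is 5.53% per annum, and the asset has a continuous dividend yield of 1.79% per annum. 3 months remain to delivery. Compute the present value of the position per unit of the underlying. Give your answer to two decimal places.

Current fair forward for the remaining 3 months: F = S·e^((r − q)·T), (r − q) = 0.0553 − 0.0179 = 0.0374
F = 671.79 · e^(0.0374 × 3/12) = 671.79 × 1.009394 = 678.1008
Value of long forward = (F − K)·e^(−rT) = (678.1008 − 609.87) · e^(−0.0553·3/12)
= 68.2308 × 0.986270 = 67.29
Short position value = −(long value) = -CHF 67.29

-CHF 67.29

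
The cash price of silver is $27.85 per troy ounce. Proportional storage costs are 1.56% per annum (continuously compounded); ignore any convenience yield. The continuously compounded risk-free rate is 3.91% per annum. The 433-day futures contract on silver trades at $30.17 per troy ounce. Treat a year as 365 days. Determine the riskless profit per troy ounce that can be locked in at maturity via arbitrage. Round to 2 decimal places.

$0.45 per troy ounce

Fair futures: F* = S·e^(carry·T), with carry = (r + u) = 0.0391 + 0.0156 = 0.0547
F* = 27.85 · e^(0.0547 × 433/365) = 27.85 · e^0.064891 = 27.85 × 1.067043 = $29.7171
Market $30.17 > fair $29.7171: forward overpriced → cash-and-carry (buy spot, short the forward).
At maturity, profit = |F_mkt − F*| = |30.17 − 29.7171| = $0.45 per troy ounce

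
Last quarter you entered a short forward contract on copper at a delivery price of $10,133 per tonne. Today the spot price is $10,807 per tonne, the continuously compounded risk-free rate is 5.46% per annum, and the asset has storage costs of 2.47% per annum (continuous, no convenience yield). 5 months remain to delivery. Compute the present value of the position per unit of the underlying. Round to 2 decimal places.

-$1013.72 per tonne

Current fair forward for the remaining 5 months: F = S·e^((r + u)·T), (r + u) = 0.0546 + 0.0247 = 0.0793
F = 10807 · e^(0.0793 × 5/12) = 10807 × 1.03359360 = 11170.0460
Value of long forward = (F − K)·e^(−rT) = (11170.0460 − 10133) · e^(−0.0546·5/12)
= 1037.0460 × 0.97750683 = 1013.72
Short position value = −(long value) = -$1013.72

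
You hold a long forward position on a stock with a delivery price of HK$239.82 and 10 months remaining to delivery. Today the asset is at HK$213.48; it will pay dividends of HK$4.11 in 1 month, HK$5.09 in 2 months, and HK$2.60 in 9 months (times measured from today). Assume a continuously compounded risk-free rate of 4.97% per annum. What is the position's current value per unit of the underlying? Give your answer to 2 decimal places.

-HK$28.26

PV(remaining dividends) I = 4.11·e^(−0.0497·1/12) + 5.09·e^(−0.0497·2/12) + 2.60·e^(−0.0497·9/12) = 11.6459
Current forward F = (S − I)·e^(rT) = (213.48 − 11.6459)·e^(0.0497·10/12) = 201.8341 × 1.042286 = 210.3689
Value (long) = (F − K)·e^(−rT) = (210.3689 − 239.82) × 0.959429 = -28.2562
Value = -HK$28.26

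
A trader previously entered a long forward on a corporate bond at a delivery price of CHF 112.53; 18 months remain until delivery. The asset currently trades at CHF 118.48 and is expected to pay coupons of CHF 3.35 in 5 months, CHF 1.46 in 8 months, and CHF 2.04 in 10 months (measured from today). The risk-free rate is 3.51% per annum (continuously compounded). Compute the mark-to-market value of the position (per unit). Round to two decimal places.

PV(remaining coupons) I = 3.35·e^(−0.0351·5/12) + 1.46·e^(−0.0351·8/12) + 2.04·e^(−0.0351·10/12) = 6.7088
Current forward F = (S − I)·e^(rT) = (118.48 − 6.7088)·e^(0.0351·18/12) = 111.7712 × 1.054061 = 117.8137
Value (long) = (F − K)·e^(−rT) = (117.8137 − 112.53) × 0.948712 = 5.0127
Value = CHF 5.01

CHF 5.01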